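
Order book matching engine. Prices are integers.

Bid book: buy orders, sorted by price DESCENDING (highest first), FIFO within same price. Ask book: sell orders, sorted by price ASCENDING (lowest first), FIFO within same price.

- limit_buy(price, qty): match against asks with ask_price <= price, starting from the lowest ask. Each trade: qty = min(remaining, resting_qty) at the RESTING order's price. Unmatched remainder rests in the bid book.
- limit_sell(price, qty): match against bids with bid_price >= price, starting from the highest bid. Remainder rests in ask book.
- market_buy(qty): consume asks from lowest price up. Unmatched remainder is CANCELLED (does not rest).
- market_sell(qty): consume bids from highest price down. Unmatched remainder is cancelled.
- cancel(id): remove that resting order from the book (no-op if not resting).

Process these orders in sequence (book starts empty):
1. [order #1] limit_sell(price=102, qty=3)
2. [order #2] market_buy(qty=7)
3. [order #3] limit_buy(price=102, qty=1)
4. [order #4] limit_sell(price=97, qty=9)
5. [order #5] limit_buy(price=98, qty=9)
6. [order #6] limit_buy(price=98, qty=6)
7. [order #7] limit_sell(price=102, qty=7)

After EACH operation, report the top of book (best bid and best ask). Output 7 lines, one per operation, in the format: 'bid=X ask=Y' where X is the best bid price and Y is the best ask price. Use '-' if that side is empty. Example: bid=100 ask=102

After op 1 [order #1] limit_sell(price=102, qty=3): fills=none; bids=[-] asks=[#1:3@102]
After op 2 [order #2] market_buy(qty=7): fills=#2x#1:3@102; bids=[-] asks=[-]
After op 3 [order #3] limit_buy(price=102, qty=1): fills=none; bids=[#3:1@102] asks=[-]
After op 4 [order #4] limit_sell(price=97, qty=9): fills=#3x#4:1@102; bids=[-] asks=[#4:8@97]
After op 5 [order #5] limit_buy(price=98, qty=9): fills=#5x#4:8@97; bids=[#5:1@98] asks=[-]
After op 6 [order #6] limit_buy(price=98, qty=6): fills=none; bids=[#5:1@98 #6:6@98] asks=[-]
After op 7 [order #7] limit_sell(price=102, qty=7): fills=none; bids=[#5:1@98 #6:6@98] asks=[#7:7@102]

Answer: bid=- ask=102
bid=- ask=-
bid=102 ask=-
bid=- ask=97
bid=98 ask=-
bid=98 ask=-
bid=98 ask=102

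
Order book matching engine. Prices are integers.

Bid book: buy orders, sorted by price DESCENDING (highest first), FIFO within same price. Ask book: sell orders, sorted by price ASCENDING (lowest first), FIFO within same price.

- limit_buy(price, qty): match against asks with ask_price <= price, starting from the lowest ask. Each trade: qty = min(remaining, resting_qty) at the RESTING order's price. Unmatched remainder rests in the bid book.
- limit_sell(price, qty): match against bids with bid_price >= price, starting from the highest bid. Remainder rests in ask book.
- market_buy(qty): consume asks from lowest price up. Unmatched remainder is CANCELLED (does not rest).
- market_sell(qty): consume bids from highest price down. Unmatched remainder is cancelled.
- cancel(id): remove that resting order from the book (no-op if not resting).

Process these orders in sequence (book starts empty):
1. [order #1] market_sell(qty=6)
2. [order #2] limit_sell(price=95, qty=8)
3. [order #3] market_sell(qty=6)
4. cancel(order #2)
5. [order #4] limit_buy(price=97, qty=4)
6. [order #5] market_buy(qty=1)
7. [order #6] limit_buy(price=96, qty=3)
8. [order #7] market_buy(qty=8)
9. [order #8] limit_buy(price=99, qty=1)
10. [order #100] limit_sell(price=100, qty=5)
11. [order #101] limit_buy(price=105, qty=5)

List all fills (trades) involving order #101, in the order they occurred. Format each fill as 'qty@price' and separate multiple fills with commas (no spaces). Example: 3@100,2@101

Answer: 5@100

Derivation:
After op 1 [order #1] market_sell(qty=6): fills=none; bids=[-] asks=[-]
After op 2 [order #2] limit_sell(price=95, qty=8): fills=none; bids=[-] asks=[#2:8@95]
After op 3 [order #3] market_sell(qty=6): fills=none; bids=[-] asks=[#2:8@95]
After op 4 cancel(order #2): fills=none; bids=[-] asks=[-]
After op 5 [order #4] limit_buy(price=97, qty=4): fills=none; bids=[#4:4@97] asks=[-]
After op 6 [order #5] market_buy(qty=1): fills=none; bids=[#4:4@97] asks=[-]
After op 7 [order #6] limit_buy(price=96, qty=3): fills=none; bids=[#4:4@97 #6:3@96] asks=[-]
After op 8 [order #7] market_buy(qty=8): fills=none; bids=[#4:4@97 #6:3@96] asks=[-]
After op 9 [order #8] limit_buy(price=99, qty=1): fills=none; bids=[#8:1@99 #4:4@97 #6:3@96] asks=[-]
After op 10 [order #100] limit_sell(price=100, qty=5): fills=none; bids=[#8:1@99 #4:4@97 #6:3@96] asks=[#100:5@100]
After op 11 [order #101] limit_buy(price=105, qty=5): fills=#101x#100:5@100; bids=[#8:1@99 #4:4@97 #6:3@96] asks=[-]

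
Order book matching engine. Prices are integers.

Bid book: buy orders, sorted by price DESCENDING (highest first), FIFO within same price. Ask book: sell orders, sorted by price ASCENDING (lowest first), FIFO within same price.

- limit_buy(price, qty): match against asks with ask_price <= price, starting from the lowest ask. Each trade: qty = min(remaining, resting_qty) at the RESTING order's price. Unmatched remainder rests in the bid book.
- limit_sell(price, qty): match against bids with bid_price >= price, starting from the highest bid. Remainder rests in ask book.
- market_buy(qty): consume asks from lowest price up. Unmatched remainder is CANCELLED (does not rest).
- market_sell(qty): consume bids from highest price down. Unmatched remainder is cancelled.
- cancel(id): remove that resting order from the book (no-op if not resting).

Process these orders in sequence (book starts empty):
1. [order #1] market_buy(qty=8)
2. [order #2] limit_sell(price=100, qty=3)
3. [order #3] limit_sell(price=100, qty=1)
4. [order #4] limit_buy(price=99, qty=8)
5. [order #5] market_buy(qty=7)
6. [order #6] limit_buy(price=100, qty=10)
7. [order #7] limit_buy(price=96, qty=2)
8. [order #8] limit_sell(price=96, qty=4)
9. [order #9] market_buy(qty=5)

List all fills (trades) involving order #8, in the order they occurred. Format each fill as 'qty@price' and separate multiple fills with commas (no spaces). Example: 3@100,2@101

After op 1 [order #1] market_buy(qty=8): fills=none; bids=[-] asks=[-]
After op 2 [order #2] limit_sell(price=100, qty=3): fills=none; bids=[-] asks=[#2:3@100]
After op 3 [order #3] limit_sell(price=100, qty=1): fills=none; bids=[-] asks=[#2:3@100 #3:1@100]
After op 4 [order #4] limit_buy(price=99, qty=8): fills=none; bids=[#4:8@99] asks=[#2:3@100 #3:1@100]
After op 5 [order #5] market_buy(qty=7): fills=#5x#2:3@100 #5x#3:1@100; bids=[#4:8@99] asks=[-]
After op 6 [order #6] limit_buy(price=100, qty=10): fills=none; bids=[#6:10@100 #4:8@99] asks=[-]
After op 7 [order #7] limit_buy(price=96, qty=2): fills=none; bids=[#6:10@100 #4:8@99 #7:2@96] asks=[-]
After op 8 [order #8] limit_sell(price=96, qty=4): fills=#6x#8:4@100; bids=[#6:6@100 #4:8@99 #7:2@96] asks=[-]
After op 9 [order #9] market_buy(qty=5): fills=none; bids=[#6:6@100 #4:8@99 #7:2@96] asks=[-]

Answer: 4@100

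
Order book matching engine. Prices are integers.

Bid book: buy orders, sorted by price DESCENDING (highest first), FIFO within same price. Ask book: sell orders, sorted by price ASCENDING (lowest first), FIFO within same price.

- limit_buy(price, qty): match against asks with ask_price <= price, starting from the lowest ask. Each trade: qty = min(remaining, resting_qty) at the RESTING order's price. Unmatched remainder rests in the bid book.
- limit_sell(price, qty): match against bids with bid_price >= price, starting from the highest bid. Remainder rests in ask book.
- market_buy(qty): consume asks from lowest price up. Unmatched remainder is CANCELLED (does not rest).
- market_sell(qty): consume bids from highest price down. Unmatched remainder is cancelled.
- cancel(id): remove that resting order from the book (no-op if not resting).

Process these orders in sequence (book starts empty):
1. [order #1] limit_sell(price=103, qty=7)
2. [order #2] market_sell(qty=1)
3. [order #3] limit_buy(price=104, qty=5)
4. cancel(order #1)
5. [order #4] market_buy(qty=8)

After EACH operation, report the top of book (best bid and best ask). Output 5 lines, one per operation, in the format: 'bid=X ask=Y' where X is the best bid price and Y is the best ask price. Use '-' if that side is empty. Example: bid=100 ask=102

After op 1 [order #1] limit_sell(price=103, qty=7): fills=none; bids=[-] asks=[#1:7@103]
After op 2 [order #2] market_sell(qty=1): fills=none; bids=[-] asks=[#1:7@103]
After op 3 [order #3] limit_buy(price=104, qty=5): fills=#3x#1:5@103; bids=[-] asks=[#1:2@103]
After op 4 cancel(order #1): fills=none; bids=[-] asks=[-]
After op 5 [order #4] market_buy(qty=8): fills=none; bids=[-] asks=[-]

Answer: bid=- ask=103
bid=- ask=103
bid=- ask=103
bid=- ask=-
bid=- ask=-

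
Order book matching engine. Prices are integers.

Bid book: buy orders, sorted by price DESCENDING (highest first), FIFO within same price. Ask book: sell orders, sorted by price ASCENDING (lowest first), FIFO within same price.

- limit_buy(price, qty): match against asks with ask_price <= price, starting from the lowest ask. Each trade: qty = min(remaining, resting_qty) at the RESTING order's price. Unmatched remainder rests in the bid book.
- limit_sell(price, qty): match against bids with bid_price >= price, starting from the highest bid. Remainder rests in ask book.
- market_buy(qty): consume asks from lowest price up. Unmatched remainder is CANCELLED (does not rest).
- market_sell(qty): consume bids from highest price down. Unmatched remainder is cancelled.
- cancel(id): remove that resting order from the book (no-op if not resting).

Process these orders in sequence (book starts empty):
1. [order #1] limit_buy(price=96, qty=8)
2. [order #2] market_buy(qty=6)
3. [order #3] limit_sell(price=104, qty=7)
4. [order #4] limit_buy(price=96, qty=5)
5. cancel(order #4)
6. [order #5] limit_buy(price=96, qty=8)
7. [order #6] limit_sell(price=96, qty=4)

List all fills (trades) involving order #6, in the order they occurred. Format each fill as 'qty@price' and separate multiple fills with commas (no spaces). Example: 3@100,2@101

Answer: 4@96

Derivation:
After op 1 [order #1] limit_buy(price=96, qty=8): fills=none; bids=[#1:8@96] asks=[-]
After op 2 [order #2] market_buy(qty=6): fills=none; bids=[#1:8@96] asks=[-]
After op 3 [order #3] limit_sell(price=104, qty=7): fills=none; bids=[#1:8@96] asks=[#3:7@104]
After op 4 [order #4] limit_buy(price=96, qty=5): fills=none; bids=[#1:8@96 #4:5@96] asks=[#3:7@104]
After op 5 cancel(order #4): fills=none; bids=[#1:8@96] asks=[#3:7@104]
After op 6 [order #5] limit_buy(price=96, qty=8): fills=none; bids=[#1:8@96 #5:8@96] asks=[#3:7@104]
After op 7 [order #6] limit_sell(price=96, qty=4): fills=#1x#6:4@96; bids=[#1:4@96 #5:8@96] asks=[#3:7@104]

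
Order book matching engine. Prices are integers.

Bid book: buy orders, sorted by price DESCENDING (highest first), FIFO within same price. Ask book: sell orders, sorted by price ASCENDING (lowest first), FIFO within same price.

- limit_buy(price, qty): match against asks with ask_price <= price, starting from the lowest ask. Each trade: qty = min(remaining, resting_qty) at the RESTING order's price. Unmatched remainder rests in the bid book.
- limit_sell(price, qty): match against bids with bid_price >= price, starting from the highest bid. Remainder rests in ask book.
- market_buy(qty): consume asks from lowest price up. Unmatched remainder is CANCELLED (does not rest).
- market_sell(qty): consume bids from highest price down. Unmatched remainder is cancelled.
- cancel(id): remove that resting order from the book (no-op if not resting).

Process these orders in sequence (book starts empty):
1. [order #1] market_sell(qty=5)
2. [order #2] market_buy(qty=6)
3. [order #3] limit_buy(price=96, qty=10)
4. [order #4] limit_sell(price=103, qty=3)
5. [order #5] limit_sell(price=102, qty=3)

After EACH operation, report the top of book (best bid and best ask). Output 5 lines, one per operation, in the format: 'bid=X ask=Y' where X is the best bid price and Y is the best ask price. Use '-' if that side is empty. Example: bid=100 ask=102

Answer: bid=- ask=-
bid=- ask=-
bid=96 ask=-
bid=96 ask=103
bid=96 ask=102

Derivation:
After op 1 [order #1] market_sell(qty=5): fills=none; bids=[-] asks=[-]
After op 2 [order #2] market_buy(qty=6): fills=none; bids=[-] asks=[-]
After op 3 [order #3] limit_buy(price=96, qty=10): fills=none; bids=[#3:10@96] asks=[-]
After op 4 [order #4] limit_sell(price=103, qty=3): fills=none; bids=[#3:10@96] asks=[#4:3@103]
After op 5 [order #5] limit_sell(price=102, qty=3): fills=none; bids=[#3:10@96] asks=[#5:3@102 #4:3@103]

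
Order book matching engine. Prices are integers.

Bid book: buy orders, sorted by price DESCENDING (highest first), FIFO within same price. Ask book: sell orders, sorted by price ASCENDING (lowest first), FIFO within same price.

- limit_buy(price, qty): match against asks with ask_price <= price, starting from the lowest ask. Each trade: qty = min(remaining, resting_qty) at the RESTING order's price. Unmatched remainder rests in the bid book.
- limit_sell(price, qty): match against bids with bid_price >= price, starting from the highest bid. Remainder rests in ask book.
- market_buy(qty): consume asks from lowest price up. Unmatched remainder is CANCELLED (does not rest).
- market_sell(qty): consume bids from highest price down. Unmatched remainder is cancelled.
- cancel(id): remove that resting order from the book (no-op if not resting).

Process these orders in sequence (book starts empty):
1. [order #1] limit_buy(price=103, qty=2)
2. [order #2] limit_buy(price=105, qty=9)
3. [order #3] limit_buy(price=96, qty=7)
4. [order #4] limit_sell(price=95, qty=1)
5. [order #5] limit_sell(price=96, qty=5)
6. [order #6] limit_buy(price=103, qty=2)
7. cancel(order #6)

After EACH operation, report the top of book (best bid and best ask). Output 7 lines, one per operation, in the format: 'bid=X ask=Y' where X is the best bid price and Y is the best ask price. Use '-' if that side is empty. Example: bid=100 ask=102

After op 1 [order #1] limit_buy(price=103, qty=2): fills=none; bids=[#1:2@103] asks=[-]
After op 2 [order #2] limit_buy(price=105, qty=9): fills=none; bids=[#2:9@105 #1:2@103] asks=[-]
After op 3 [order #3] limit_buy(price=96, qty=7): fills=none; bids=[#2:9@105 #1:2@103 #3:7@96] asks=[-]
After op 4 [order #4] limit_sell(price=95, qty=1): fills=#2x#4:1@105; bids=[#2:8@105 #1:2@103 #3:7@96] asks=[-]
After op 5 [order #5] limit_sell(price=96, qty=5): fills=#2x#5:5@105; bids=[#2:3@105 #1:2@103 #3:7@96] asks=[-]
After op 6 [order #6] limit_buy(price=103, qty=2): fills=none; bids=[#2:3@105 #1:2@103 #6:2@103 #3:7@96] asks=[-]
After op 7 cancel(order #6): fills=none; bids=[#2:3@105 #1:2@103 #3:7@96] asks=[-]

Answer: bid=103 ask=-
bid=105 ask=-
bid=105 ask=-
bid=105 ask=-
bid=105 ask=-
bid=105 ask=-
bid=105 ask=-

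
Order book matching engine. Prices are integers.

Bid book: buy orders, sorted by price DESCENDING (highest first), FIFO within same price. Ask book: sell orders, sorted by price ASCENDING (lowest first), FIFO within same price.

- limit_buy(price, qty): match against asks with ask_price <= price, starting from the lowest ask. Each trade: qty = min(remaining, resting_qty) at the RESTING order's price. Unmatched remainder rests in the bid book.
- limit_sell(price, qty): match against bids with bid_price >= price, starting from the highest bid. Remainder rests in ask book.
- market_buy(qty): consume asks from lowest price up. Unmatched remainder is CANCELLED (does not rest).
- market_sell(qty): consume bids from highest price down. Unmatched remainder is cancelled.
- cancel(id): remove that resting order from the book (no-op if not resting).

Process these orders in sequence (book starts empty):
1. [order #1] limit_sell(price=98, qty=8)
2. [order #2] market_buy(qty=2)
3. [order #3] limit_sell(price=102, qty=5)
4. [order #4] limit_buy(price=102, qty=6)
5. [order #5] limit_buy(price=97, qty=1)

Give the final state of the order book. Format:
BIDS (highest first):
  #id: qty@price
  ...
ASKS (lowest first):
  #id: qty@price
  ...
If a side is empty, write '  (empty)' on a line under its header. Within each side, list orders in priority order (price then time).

After op 1 [order #1] limit_sell(price=98, qty=8): fills=none; bids=[-] asks=[#1:8@98]
After op 2 [order #2] market_buy(qty=2): fills=#2x#1:2@98; bids=[-] asks=[#1:6@98]
After op 3 [order #3] limit_sell(price=102, qty=5): fills=none; bids=[-] asks=[#1:6@98 #3:5@102]
After op 4 [order #4] limit_buy(price=102, qty=6): fills=#4x#1:6@98; bids=[-] asks=[#3:5@102]
After op 5 [order #5] limit_buy(price=97, qty=1): fills=none; bids=[#5:1@97] asks=[#3:5@102]

Answer: BIDS (highest first):
  #5: 1@97
ASKS (lowest first):
  #3: 5@102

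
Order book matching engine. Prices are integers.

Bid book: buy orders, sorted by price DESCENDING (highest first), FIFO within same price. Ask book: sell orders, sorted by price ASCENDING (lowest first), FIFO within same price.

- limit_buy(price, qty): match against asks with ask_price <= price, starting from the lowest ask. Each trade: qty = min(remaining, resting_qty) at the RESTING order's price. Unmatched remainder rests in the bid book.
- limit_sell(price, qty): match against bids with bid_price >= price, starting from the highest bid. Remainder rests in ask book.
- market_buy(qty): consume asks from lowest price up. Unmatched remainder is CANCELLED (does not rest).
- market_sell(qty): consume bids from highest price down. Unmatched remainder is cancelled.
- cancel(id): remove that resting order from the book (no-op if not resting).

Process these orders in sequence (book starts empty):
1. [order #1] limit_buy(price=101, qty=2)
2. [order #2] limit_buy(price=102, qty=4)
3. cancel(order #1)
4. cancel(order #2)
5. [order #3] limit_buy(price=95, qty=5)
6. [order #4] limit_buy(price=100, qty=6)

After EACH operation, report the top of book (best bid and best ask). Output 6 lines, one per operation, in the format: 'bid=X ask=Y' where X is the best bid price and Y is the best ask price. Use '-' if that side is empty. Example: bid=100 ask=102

Answer: bid=101 ask=-
bid=102 ask=-
bid=102 ask=-
bid=- ask=-
bid=95 ask=-
bid=100 ask=-

Derivation:
After op 1 [order #1] limit_buy(price=101, qty=2): fills=none; bids=[#1:2@101] asks=[-]
After op 2 [order #2] limit_buy(price=102, qty=4): fills=none; bids=[#2:4@102 #1:2@101] asks=[-]
After op 3 cancel(order #1): fills=none; bids=[#2:4@102] asks=[-]
After op 4 cancel(order #2): fills=none; bids=[-] asks=[-]
After op 5 [order #3] limit_buy(price=95, qty=5): fills=none; bids=[#3:5@95] asks=[-]
After op 6 [order #4] limit_buy(price=100, qty=6): fills=none; bids=[#4:6@100 #3:5@95] asks=[-]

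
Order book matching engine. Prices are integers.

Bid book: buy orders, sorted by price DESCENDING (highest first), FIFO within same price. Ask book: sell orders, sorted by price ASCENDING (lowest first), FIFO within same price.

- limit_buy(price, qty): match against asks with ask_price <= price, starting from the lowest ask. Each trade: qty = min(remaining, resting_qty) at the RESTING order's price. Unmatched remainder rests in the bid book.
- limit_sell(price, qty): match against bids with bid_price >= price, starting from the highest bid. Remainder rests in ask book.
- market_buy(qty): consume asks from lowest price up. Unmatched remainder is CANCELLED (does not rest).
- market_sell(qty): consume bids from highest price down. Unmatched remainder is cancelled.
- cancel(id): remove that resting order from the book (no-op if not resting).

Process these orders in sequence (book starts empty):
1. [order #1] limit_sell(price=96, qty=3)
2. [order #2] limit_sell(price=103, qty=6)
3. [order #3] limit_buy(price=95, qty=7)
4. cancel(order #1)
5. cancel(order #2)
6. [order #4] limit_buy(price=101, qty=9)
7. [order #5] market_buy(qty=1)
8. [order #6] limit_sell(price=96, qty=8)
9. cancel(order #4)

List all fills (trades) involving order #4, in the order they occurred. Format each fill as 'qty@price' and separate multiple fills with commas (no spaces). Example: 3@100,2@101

Answer: 8@101

Derivation:
After op 1 [order #1] limit_sell(price=96, qty=3): fills=none; bids=[-] asks=[#1:3@96]
After op 2 [order #2] limit_sell(price=103, qty=6): fills=none; bids=[-] asks=[#1:3@96 #2:6@103]
After op 3 [order #3] limit_buy(price=95, qty=7): fills=none; bids=[#3:7@95] asks=[#1:3@96 #2:6@103]
After op 4 cancel(order #1): fills=none; bids=[#3:7@95] asks=[#2:6@103]
After op 5 cancel(order #2): fills=none; bids=[#3:7@95] asks=[-]
After op 6 [order #4] limit_buy(price=101, qty=9): fills=none; bids=[#4:9@101 #3:7@95] asks=[-]
After op 7 [order #5] market_buy(qty=1): fills=none; bids=[#4:9@101 #3:7@95] asks=[-]
After op 8 [order #6] limit_sell(price=96, qty=8): fills=#4x#6:8@101; bids=[#4:1@101 #3:7@95] asks=[-]
After op 9 cancel(order #4): fills=none; bids=[#3:7@95] asks=[-]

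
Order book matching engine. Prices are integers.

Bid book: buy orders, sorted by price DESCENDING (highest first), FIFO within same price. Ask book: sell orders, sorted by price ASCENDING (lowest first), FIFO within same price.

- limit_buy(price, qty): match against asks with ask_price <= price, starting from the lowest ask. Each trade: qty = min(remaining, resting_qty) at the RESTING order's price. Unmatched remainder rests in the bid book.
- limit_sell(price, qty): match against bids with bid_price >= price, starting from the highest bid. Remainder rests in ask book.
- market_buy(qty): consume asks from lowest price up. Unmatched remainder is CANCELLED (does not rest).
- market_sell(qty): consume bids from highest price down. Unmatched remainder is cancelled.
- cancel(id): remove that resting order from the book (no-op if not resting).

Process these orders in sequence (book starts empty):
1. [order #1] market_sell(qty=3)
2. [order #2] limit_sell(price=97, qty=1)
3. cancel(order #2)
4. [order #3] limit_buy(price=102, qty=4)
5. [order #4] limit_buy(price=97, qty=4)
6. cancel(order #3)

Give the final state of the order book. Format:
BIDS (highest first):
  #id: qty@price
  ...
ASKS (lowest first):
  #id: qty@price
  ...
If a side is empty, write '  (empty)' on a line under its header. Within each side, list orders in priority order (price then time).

Answer: BIDS (highest first):
  #4: 4@97
ASKS (lowest first):
  (empty)

Derivation:
After op 1 [order #1] market_sell(qty=3): fills=none; bids=[-] asks=[-]
After op 2 [order #2] limit_sell(price=97, qty=1): fills=none; bids=[-] asks=[#2:1@97]
After op 3 cancel(order #2): fills=none; bids=[-] asks=[-]
After op 4 [order #3] limit_buy(price=102, qty=4): fills=none; bids=[#3:4@102] asks=[-]
After op 5 [order #4] limit_buy(price=97, qty=4): fills=none; bids=[#3:4@102 #4:4@97] asks=[-]
After op 6 cancel(order #3): fills=none; bids=[#4:4@97] asks=[-]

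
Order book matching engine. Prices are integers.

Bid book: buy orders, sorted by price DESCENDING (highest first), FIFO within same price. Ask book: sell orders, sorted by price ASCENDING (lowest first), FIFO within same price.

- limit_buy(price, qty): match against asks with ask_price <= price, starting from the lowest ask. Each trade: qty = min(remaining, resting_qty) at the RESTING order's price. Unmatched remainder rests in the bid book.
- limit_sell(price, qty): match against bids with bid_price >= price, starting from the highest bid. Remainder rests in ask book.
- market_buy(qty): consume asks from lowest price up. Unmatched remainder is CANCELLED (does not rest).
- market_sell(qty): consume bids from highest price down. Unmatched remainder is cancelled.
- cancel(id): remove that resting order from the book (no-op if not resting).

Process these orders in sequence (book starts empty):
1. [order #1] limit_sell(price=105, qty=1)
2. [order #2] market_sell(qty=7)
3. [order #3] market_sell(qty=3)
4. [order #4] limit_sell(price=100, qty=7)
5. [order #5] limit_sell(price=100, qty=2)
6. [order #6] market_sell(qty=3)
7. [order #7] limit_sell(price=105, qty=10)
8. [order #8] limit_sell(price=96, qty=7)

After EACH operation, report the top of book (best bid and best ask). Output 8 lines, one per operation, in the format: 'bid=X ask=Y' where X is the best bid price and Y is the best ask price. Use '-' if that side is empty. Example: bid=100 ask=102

Answer: bid=- ask=105
bid=- ask=105
bid=- ask=105
bid=- ask=100
bid=- ask=100
bid=- ask=100
bid=- ask=100
bid=- ask=96

Derivation:
After op 1 [order #1] limit_sell(price=105, qty=1): fills=none; bids=[-] asks=[#1:1@105]
After op 2 [order #2] market_sell(qty=7): fills=none; bids=[-] asks=[#1:1@105]
After op 3 [order #3] market_sell(qty=3): fills=none; bids=[-] asks=[#1:1@105]
After op 4 [order #4] limit_sell(price=100, qty=7): fills=none; bids=[-] asks=[#4:7@100 #1:1@105]
After op 5 [order #5] limit_sell(price=100, qty=2): fills=none; bids=[-] asks=[#4:7@100 #5:2@100 #1:1@105]
After op 6 [order #6] market_sell(qty=3): fills=none; bids=[-] asks=[#4:7@100 #5:2@100 #1:1@105]
After op 7 [order #7] limit_sell(price=105, qty=10): fills=none; bids=[-] asks=[#4:7@100 #5:2@100 #1:1@105 #7:10@105]
After op 8 [order #8] limit_sell(price=96, qty=7): fills=none; bids=[-] asks=[#8:7@96 #4:7@100 #5:2@100 #1:1@105 #7:10@105]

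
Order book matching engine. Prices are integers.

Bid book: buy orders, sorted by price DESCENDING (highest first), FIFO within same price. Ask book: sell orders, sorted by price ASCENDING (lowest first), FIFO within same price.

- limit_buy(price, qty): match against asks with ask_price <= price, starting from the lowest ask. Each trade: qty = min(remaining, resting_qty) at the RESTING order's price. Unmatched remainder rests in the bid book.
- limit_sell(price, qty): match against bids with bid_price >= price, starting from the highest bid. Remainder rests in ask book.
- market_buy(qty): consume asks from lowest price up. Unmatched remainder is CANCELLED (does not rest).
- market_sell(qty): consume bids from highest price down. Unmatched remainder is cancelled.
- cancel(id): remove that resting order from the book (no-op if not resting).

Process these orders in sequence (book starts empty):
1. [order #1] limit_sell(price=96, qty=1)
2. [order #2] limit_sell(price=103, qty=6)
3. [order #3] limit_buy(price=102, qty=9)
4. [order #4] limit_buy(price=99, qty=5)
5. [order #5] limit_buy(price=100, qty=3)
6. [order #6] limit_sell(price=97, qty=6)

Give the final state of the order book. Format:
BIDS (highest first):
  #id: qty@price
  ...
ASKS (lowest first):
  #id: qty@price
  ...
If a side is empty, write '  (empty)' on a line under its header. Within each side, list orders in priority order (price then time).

Answer: BIDS (highest first):
  #3: 2@102
  #5: 3@100
  #4: 5@99
ASKS (lowest first):
  #2: 6@103

Derivation:
After op 1 [order #1] limit_sell(price=96, qty=1): fills=none; bids=[-] asks=[#1:1@96]
After op 2 [order #2] limit_sell(price=103, qty=6): fills=none; bids=[-] asks=[#1:1@96 #2:6@103]
After op 3 [order #3] limit_buy(price=102, qty=9): fills=#3x#1:1@96; bids=[#3:8@102] asks=[#2:6@103]
After op 4 [order #4] limit_buy(price=99, qty=5): fills=none; bids=[#3:8@102 #4:5@99] asks=[#2:6@103]
After op 5 [order #5] limit_buy(price=100, qty=3): fills=none; bids=[#3:8@102 #5:3@100 #4:5@99] asks=[#2:6@103]
After op 6 [order #6] limit_sell(price=97, qty=6): fills=#3x#6:6@102; bids=[#3:2@102 #5:3@100 #4:5@99] asks=[#2:6@103]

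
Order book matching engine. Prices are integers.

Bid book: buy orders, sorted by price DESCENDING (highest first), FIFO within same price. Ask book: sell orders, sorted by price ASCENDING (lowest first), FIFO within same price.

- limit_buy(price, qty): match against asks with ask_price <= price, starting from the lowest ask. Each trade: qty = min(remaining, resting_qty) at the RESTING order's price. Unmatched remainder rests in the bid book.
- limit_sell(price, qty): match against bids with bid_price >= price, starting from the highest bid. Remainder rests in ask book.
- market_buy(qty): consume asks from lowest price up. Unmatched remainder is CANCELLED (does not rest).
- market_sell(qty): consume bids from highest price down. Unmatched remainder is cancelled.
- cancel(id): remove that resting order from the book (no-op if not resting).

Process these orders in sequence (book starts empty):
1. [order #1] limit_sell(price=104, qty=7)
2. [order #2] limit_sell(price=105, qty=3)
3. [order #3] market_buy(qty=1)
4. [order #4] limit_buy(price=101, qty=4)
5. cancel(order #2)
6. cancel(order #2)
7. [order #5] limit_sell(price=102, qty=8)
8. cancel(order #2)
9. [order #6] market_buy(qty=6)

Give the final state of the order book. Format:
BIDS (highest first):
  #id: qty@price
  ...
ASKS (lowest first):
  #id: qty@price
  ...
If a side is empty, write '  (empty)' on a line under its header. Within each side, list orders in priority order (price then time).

Answer: BIDS (highest first):
  #4: 4@101
ASKS (lowest first):
  #5: 2@102
  #1: 6@104

Derivation:
After op 1 [order #1] limit_sell(price=104, qty=7): fills=none; bids=[-] asks=[#1:7@104]
After op 2 [order #2] limit_sell(price=105, qty=3): fills=none; bids=[-] asks=[#1:7@104 #2:3@105]
After op 3 [order #3] market_buy(qty=1): fills=#3x#1:1@104; bids=[-] asks=[#1:6@104 #2:3@105]
After op 4 [order #4] limit_buy(price=101, qty=4): fills=none; bids=[#4:4@101] asks=[#1:6@104 #2:3@105]
After op 5 cancel(order #2): fills=none; bids=[#4:4@101] asks=[#1:6@104]
After op 6 cancel(order #2): fills=none; bids=[#4:4@101] asks=[#1:6@104]
After op 7 [order #5] limit_sell(price=102, qty=8): fills=none; bids=[#4:4@101] asks=[#5:8@102 #1:6@104]
After op 8 cancel(order #2): fills=none; bids=[#4:4@101] asks=[#5:8@102 #1:6@104]
After op 9 [order #6] market_buy(qty=6): fills=#6x#5:6@102; bids=[#4:4@101] asks=[#5:2@102 #1:6@104]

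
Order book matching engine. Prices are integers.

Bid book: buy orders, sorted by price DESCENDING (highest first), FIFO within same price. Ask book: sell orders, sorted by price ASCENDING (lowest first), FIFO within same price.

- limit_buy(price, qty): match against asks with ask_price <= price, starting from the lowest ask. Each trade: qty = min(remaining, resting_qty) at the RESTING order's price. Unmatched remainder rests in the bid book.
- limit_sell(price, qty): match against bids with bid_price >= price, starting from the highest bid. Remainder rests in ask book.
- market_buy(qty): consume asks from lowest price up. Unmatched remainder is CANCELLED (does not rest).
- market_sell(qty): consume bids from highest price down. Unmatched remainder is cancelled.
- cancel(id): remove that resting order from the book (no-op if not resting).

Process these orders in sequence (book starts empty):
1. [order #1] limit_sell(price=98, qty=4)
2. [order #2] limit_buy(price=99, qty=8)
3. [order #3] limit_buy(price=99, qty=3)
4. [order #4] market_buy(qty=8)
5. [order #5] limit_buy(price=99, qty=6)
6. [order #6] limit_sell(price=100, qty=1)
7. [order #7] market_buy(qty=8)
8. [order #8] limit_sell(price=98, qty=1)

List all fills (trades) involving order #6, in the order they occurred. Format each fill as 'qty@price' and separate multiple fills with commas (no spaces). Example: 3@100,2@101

Answer: 1@100

Derivation:
After op 1 [order #1] limit_sell(price=98, qty=4): fills=none; bids=[-] asks=[#1:4@98]
After op 2 [order #2] limit_buy(price=99, qty=8): fills=#2x#1:4@98; bids=[#2:4@99] asks=[-]
After op 3 [order #3] limit_buy(price=99, qty=3): fills=none; bids=[#2:4@99 #3:3@99] asks=[-]
After op 4 [order #4] market_buy(qty=8): fills=none; bids=[#2:4@99 #3:3@99] asks=[-]
After op 5 [order #5] limit_buy(price=99, qty=6): fills=none; bids=[#2:4@99 #3:3@99 #5:6@99] asks=[-]
After op 6 [order #6] limit_sell(price=100, qty=1): fills=none; bids=[#2:4@99 #3:3@99 #5:6@99] asks=[#6:1@100]
After op 7 [order #7] market_buy(qty=8): fills=#7x#6:1@100; bids=[#2:4@99 #3:3@99 #5:6@99] asks=[-]
After op 8 [order #8] limit_sell(price=98, qty=1): fills=#2x#8:1@99; bids=[#2:3@99 #3:3@99 #5:6@99] asks=[-]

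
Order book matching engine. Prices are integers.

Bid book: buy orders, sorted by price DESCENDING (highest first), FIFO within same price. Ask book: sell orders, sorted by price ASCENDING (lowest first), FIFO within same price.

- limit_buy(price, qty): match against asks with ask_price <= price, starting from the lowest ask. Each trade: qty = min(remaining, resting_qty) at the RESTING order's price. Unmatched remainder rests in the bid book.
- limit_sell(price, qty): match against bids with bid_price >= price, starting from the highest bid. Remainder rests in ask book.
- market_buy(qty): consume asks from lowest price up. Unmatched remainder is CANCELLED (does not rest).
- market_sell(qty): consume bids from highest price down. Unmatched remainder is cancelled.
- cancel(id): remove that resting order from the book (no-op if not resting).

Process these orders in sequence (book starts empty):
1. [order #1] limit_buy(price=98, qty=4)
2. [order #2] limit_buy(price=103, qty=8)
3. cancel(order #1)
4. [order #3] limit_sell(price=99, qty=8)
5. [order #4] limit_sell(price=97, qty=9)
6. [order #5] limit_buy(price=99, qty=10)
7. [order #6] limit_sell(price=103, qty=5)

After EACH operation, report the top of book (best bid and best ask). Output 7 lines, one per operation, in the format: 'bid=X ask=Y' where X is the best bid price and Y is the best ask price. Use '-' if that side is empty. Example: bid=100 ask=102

Answer: bid=98 ask=-
bid=103 ask=-
bid=103 ask=-
bid=- ask=-
bid=- ask=97
bid=99 ask=-
bid=99 ask=103

Derivation:
After op 1 [order #1] limit_buy(price=98, qty=4): fills=none; bids=[#1:4@98] asks=[-]
After op 2 [order #2] limit_buy(price=103, qty=8): fills=none; bids=[#2:8@103 #1:4@98] asks=[-]
After op 3 cancel(order #1): fills=none; bids=[#2:8@103] asks=[-]
After op 4 [order #3] limit_sell(price=99, qty=8): fills=#2x#3:8@103; bids=[-] asks=[-]
After op 5 [order #4] limit_sell(price=97, qty=9): fills=none; bids=[-] asks=[#4:9@97]
After op 6 [order #5] limit_buy(price=99, qty=10): fills=#5x#4:9@97; bids=[#5:1@99] asks=[-]
After op 7 [order #6] limit_sell(price=103, qty=5): fills=none; bids=[#5:1@99] asks=[#6:5@103]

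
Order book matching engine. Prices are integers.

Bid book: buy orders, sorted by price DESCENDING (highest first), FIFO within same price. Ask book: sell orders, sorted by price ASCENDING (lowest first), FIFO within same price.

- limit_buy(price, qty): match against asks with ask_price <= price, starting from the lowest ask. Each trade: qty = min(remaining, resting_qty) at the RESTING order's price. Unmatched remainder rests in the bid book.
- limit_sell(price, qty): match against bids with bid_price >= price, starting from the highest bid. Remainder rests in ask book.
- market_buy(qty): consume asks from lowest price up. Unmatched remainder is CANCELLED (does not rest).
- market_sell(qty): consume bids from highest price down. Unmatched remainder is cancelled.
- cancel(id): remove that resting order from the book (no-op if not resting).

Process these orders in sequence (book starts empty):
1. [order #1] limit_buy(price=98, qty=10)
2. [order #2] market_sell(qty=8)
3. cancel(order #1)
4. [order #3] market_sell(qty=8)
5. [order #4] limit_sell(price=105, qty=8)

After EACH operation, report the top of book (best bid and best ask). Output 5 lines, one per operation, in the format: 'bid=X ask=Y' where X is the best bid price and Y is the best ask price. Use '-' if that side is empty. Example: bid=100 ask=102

After op 1 [order #1] limit_buy(price=98, qty=10): fills=none; bids=[#1:10@98] asks=[-]
After op 2 [order #2] market_sell(qty=8): fills=#1x#2:8@98; bids=[#1:2@98] asks=[-]
After op 3 cancel(order #1): fills=none; bids=[-] asks=[-]
After op 4 [order #3] market_sell(qty=8): fills=none; bids=[-] asks=[-]
After op 5 [order #4] limit_sell(price=105, qty=8): fills=none; bids=[-] asks=[#4:8@105]

Answer: bid=98 ask=-
bid=98 ask=-
bid=- ask=-
bid=- ask=-
bid=- ask=105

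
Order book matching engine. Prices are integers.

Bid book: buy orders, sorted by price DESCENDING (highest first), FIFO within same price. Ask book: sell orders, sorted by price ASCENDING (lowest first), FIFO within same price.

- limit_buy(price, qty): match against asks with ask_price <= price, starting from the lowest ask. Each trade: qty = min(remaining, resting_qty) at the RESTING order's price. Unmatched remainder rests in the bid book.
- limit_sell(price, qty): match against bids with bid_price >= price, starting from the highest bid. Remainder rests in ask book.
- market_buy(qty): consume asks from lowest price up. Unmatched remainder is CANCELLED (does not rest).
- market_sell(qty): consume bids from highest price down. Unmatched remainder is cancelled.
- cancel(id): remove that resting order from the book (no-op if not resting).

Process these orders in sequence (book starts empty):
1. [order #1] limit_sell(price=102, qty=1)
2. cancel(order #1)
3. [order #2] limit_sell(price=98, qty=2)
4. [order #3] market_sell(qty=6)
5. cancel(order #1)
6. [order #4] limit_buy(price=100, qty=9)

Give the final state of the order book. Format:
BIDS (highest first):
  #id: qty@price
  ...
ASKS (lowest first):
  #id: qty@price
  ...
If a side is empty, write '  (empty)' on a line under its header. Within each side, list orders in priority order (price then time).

Answer: BIDS (highest first):
  #4: 7@100
ASKS (lowest first):
  (empty)

Derivation:
After op 1 [order #1] limit_sell(price=102, qty=1): fills=none; bids=[-] asks=[#1:1@102]
After op 2 cancel(order #1): fills=none; bids=[-] asks=[-]
After op 3 [order #2] limit_sell(price=98, qty=2): fills=none; bids=[-] asks=[#2:2@98]
After op 4 [order #3] market_sell(qty=6): fills=none; bids=[-] asks=[#2:2@98]
After op 5 cancel(order #1): fills=none; bids=[-] asks=[#2:2@98]
After op 6 [order #4] limit_buy(price=100, qty=9): fills=#4x#2:2@98; bids=[#4:7@100] asks=[-]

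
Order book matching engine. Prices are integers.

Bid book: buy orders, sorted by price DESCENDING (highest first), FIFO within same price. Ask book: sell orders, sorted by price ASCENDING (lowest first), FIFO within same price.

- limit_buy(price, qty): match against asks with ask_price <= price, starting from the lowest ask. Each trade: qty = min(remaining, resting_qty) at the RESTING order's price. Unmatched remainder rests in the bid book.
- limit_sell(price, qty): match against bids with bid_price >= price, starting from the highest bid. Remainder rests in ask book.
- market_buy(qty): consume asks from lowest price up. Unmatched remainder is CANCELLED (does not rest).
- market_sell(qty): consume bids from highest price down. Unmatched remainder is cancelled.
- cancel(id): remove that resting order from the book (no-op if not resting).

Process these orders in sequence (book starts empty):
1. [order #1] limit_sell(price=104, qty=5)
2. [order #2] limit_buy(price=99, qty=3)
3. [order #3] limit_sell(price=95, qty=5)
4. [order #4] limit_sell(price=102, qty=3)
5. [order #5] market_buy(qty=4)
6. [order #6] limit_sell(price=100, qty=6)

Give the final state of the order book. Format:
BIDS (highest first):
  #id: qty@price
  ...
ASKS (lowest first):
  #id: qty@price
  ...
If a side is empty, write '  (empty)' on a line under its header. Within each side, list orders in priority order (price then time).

Answer: BIDS (highest first):
  (empty)
ASKS (lowest first):
  #6: 6@100
  #4: 1@102
  #1: 5@104

Derivation:
After op 1 [order #1] limit_sell(price=104, qty=5): fills=none; bids=[-] asks=[#1:5@104]
After op 2 [order #2] limit_buy(price=99, qty=3): fills=none; bids=[#2:3@99] asks=[#1:5@104]
After op 3 [order #3] limit_sell(price=95, qty=5): fills=#2x#3:3@99; bids=[-] asks=[#3:2@95 #1:5@104]
After op 4 [order #4] limit_sell(price=102, qty=3): fills=none; bids=[-] asks=[#3:2@95 #4:3@102 #1:5@104]
After op 5 [order #5] market_buy(qty=4): fills=#5x#3:2@95 #5x#4:2@102; bids=[-] asks=[#4:1@102 #1:5@104]
After op 6 [order #6] limit_sell(price=100, qty=6): fills=none; bids=[-] asks=[#6:6@100 #4:1@102 #1:5@104]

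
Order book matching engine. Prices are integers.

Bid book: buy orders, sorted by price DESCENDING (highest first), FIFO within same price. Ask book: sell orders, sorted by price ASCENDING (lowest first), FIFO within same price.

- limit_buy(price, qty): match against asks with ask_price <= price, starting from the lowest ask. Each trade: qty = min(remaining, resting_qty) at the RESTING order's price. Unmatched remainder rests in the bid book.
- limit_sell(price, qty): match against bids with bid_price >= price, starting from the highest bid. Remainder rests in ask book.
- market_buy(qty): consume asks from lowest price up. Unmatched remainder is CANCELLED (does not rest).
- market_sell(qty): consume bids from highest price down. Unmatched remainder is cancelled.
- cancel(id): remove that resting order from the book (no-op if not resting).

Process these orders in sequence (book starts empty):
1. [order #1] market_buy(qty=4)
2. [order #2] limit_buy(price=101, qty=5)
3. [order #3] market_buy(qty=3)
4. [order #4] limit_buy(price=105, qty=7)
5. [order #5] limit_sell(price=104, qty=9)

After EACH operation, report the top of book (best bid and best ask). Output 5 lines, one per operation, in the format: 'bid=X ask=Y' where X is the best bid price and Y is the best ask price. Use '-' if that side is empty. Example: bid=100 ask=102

Answer: bid=- ask=-
bid=101 ask=-
bid=101 ask=-
bid=105 ask=-
bid=101 ask=104

Derivation:
After op 1 [order #1] market_buy(qty=4): fills=none; bids=[-] asks=[-]
After op 2 [order #2] limit_buy(price=101, qty=5): fills=none; bids=[#2:5@101] asks=[-]
After op 3 [order #3] market_buy(qty=3): fills=none; bids=[#2:5@101] asks=[-]
After op 4 [order #4] limit_buy(price=105, qty=7): fills=none; bids=[#4:7@105 #2:5@101] asks=[-]
After op 5 [order #5] limit_sell(price=104, qty=9): fills=#4x#5:7@105; bids=[#2:5@101] asks=[#5:2@104]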